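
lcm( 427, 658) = 40138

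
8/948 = 2/237  =  0.01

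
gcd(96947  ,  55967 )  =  1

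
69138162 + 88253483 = 157391645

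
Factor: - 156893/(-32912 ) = 839/176 =2^( - 4 )*11^ ( - 1)*839^1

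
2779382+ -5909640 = - 3130258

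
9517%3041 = 394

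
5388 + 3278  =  8666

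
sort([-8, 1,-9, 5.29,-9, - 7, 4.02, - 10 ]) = [ - 10,-9 , - 9, - 8 , - 7,  1,4.02,  5.29 ] 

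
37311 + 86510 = 123821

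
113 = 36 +77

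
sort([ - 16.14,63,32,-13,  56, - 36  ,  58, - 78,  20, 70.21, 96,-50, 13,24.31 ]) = [ - 78, - 50,-36,-16.14,-13,13, 20, 24.31,  32, 56, 58  ,  63,70.21, 96]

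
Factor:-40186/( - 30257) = 2^1*71^1*79^(  -  1 )*283^1*383^( - 1 )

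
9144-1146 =7998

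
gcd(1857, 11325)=3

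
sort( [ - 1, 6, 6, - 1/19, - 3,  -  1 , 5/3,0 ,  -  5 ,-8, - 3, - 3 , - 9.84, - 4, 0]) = [ - 9.84,-8, - 5, -4 ,- 3, - 3, - 3, - 1, - 1 , - 1/19,0, 0, 5/3,6,6 ] 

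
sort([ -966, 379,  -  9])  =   [-966, - 9, 379]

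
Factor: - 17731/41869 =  - 7^1 * 17^1*281^( - 1) =- 119/281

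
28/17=28/17 =1.65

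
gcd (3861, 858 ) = 429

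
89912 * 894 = 80381328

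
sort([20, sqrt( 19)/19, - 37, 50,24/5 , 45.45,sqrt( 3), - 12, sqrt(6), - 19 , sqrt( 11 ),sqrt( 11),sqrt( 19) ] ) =[-37, - 19, - 12,sqrt ( 19)/19,sqrt(3 ),sqrt(6 ),sqrt ( 11),sqrt( 11), sqrt(19) , 24/5,  20,45.45,50]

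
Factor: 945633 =3^1*13^1*24247^1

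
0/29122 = 0 = 0.00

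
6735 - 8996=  - 2261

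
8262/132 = 62 + 13/22 = 62.59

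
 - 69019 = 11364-80383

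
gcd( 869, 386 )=1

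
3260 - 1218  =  2042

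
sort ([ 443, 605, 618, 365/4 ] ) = [ 365/4,443, 605,618 ]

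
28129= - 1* ( - 28129) 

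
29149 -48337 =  - 19188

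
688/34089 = 688/34089 =0.02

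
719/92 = 719/92 =7.82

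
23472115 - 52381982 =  - 28909867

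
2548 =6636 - 4088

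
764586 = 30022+734564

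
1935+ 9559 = 11494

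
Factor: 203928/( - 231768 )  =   -293/333 = - 3^ ( - 2 )*37^(  -  1 )*293^1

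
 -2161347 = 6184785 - 8346132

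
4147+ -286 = 3861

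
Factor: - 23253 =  - 3^1*23^1*337^1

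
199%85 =29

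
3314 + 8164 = 11478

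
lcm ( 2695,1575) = 121275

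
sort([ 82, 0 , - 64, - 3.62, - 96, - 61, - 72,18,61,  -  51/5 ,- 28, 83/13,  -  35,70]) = [  -  96,- 72 , - 64,- 61, - 35, - 28,-51/5,-3.62 , 0, 83/13 , 18,61,  70, 82 ]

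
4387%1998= 391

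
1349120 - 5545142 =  - 4196022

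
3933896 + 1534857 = 5468753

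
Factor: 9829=9829^1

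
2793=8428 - 5635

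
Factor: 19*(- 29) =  - 19^1*29^1 = - 551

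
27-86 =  - 59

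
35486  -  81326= - 45840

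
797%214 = 155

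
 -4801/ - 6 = 800+1/6= 800.17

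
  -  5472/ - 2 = 2736 + 0/1 =2736.00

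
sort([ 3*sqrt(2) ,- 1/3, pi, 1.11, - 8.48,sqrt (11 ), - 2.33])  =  [ - 8.48, - 2.33, - 1/3, 1.11, pi, sqrt( 11),3*sqrt(2 ) ]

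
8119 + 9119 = 17238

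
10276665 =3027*3395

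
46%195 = 46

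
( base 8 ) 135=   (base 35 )2N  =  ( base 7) 162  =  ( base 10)93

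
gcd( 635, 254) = 127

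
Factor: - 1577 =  - 19^1*83^1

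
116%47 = 22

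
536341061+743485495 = 1279826556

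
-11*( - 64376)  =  708136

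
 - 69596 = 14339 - 83935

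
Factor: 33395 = 5^1*6679^1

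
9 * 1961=17649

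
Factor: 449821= 449821^1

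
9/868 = 9/868 = 0.01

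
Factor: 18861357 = 3^1*19^1*23^1*14387^1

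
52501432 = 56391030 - 3889598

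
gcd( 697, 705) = 1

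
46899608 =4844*9682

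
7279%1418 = 189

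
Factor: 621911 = 17^1 * 36583^1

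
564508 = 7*80644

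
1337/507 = 2 + 323/507 = 2.64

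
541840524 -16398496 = 525442028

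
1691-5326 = -3635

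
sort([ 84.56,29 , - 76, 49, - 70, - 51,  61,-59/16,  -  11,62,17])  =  [ -76,- 70,-51, - 11,-59/16, 17,  29  ,  49,61,62,84.56]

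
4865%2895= 1970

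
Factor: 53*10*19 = 10070 = 2^1*5^1*19^1*53^1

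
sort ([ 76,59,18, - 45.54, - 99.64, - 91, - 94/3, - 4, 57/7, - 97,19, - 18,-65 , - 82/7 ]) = [ - 99.64, - 97, - 91, - 65, - 45.54 , - 94/3,  -  18,-82/7, - 4,  57/7, 18,19,59,76 ] 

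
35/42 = 5/6 = 0.83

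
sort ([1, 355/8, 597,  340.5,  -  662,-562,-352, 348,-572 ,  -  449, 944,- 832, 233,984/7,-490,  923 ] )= [- 832 , - 662, - 572, - 562, - 490 ,-449 ,-352, 1,355/8,984/7, 233,  340.5, 348,  597, 923 , 944 ]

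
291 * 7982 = 2322762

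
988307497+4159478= 992466975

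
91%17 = 6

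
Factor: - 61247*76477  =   - 4683986819 = - 31^1*  73^1*839^1*2467^1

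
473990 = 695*682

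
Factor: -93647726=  - 2^1*46823863^1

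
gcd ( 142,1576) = 2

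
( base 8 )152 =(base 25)46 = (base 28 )3m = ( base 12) 8a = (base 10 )106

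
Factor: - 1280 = - 2^8*5^1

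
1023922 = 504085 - -519837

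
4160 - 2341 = 1819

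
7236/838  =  8+266/419 = 8.63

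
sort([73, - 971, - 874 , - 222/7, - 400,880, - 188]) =[ - 971, - 874, - 400, - 188, - 222/7,73, 880]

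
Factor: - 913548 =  - 2^2 * 3^1*  76129^1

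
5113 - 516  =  4597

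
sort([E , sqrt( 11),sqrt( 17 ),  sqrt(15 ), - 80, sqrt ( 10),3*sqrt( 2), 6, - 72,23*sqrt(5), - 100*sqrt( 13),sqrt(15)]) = [ - 100*  sqrt( 13 ), -80, - 72 , E, sqrt(10 ),sqrt ( 11),sqrt( 15),sqrt(15),sqrt( 17 ), 3*sqrt( 2), 6,23*sqrt(5 ) ]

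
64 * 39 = 2496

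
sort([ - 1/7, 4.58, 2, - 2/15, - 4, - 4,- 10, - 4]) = [  -  10, - 4, - 4, - 4, - 1/7, - 2/15,2,4.58]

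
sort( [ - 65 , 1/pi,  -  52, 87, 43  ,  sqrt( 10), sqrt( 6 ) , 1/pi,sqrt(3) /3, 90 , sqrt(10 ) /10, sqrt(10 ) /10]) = [ - 65 , - 52, sqrt( 10) /10, sqrt(10 ) /10 , 1/pi,1/pi , sqrt( 3 ) /3,sqrt ( 6),sqrt(10), 43,  87,90 ]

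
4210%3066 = 1144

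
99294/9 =33098/3= 11032.67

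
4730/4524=2365/2262 = 1.05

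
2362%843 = 676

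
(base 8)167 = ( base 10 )119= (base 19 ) 65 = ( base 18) 6b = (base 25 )4j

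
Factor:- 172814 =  - 2^1 *71^1*1217^1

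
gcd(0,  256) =256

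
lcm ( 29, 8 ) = 232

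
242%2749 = 242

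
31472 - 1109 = 30363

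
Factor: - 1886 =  - 2^1 * 23^1*41^1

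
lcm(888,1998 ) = 7992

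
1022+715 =1737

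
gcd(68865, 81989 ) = 1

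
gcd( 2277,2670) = 3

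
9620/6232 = 1+ 847/1558 = 1.54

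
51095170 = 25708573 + 25386597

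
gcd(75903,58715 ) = 1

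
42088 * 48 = 2020224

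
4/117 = 4/117 = 0.03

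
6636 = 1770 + 4866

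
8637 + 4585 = 13222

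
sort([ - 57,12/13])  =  [-57, 12/13 ] 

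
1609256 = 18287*88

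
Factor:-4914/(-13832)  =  27/76=2^( - 2)*3^3 * 19^( -1 ) 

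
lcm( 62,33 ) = 2046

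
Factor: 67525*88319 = 5963740475 = 5^2*7^1*11^1*31^1*37^2 * 73^1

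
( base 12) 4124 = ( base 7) 26440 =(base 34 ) 64c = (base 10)7084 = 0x1BAC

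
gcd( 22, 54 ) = 2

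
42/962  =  21/481 = 0.04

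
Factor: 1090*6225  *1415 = 2^1  *  3^1*5^4*  83^1*109^1*283^1 = 9601128750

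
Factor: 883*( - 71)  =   - 62693 = - 71^1*883^1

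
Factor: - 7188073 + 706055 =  - 2^1*41^1*137^1 *577^1 = - 6482018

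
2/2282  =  1/1141 = 0.00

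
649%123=34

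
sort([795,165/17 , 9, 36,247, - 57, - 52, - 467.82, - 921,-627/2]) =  [- 921,-467.82, - 627/2,  -  57, - 52,9,165/17,36,247, 795]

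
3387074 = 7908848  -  4521774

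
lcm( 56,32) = 224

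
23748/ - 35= - 679 + 17/35 = - 678.51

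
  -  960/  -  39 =320/13 = 24.62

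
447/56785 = 447/56785 = 0.01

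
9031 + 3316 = 12347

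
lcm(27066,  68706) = 893178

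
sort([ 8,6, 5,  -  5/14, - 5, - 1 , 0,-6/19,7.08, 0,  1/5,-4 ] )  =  [-5,  -  4 , - 1, - 5/14,-6/19,0,0,1/5,5 , 6,7.08,8]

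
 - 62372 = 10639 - 73011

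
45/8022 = 15/2674=0.01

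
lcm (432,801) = 38448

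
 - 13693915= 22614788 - 36308703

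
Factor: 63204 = 2^2*3^1*23^1*229^1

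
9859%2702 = 1753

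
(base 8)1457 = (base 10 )815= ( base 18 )295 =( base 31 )q9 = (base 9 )1105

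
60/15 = 4 = 4.00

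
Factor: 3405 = 3^1*5^1  *227^1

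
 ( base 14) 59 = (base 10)79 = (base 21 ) 3g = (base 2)1001111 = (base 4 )1033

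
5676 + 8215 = 13891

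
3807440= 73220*52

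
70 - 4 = 66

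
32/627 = 32/627 = 0.05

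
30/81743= 30/81743 = 0.00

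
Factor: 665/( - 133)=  - 5^1 =-5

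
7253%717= 83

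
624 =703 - 79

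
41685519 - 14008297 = 27677222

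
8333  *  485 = 4041505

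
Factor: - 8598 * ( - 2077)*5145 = 91879646670= 2^1*3^2*5^1 * 7^3*31^1*67^1*1433^1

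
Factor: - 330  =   - 2^1*3^1*5^1*11^1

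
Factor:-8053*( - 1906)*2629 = 2^1*11^1*239^1*953^1*8053^1 = 40352568322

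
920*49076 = 45149920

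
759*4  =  3036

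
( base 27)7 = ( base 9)7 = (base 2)111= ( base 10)7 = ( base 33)7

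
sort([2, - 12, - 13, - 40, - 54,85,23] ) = [ - 54 ,  -  40, - 13, -12  ,  2,23,85 ]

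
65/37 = 65/37 = 1.76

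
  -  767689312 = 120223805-887913117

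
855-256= 599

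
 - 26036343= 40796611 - 66832954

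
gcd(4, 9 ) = 1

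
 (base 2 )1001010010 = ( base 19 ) 1c5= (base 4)21102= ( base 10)594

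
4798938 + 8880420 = 13679358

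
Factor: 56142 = 2^1*3^2*3119^1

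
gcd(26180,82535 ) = 85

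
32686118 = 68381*478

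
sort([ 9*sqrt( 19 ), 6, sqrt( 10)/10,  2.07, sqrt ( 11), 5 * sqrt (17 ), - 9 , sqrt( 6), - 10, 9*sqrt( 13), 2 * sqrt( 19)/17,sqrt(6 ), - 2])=[ - 10 ,  -  9, - 2,sqrt( 10)/10,2*sqrt( 19)/17, 2.07, sqrt(6), sqrt (6), sqrt (11),6, 5 * sqrt(17 ), 9*sqrt (13 ),  9*sqrt( 19)]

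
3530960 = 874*4040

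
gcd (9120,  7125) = 285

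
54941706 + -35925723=19015983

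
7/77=1/11 = 0.09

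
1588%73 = 55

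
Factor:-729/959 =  - 3^6*7^( - 1 )*137^( - 1) 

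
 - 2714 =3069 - 5783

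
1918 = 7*274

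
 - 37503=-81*463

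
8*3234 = 25872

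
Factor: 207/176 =2^(-4)*3^2*11^(-1 ) * 23^1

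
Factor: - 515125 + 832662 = 317537  =  11^1 * 28867^1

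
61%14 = 5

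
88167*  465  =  40997655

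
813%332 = 149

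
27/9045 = 1/335 = 0.00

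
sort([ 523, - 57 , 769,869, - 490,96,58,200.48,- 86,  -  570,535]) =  [ - 570,  -  490 ,-86, - 57, 58,96 , 200.48,523 , 535 , 769,869 ] 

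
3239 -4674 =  - 1435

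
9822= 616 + 9206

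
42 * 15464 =649488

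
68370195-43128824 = 25241371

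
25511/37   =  689 +18/37 = 689.49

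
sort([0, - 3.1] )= [ - 3.1, 0 ]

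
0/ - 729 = 0/1=- 0.00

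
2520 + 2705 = 5225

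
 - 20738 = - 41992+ 21254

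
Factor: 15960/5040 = 2^( -1 ) * 3^ ( - 1 )*19^1 = 19/6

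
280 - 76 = 204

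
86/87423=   86/87423 = 0.00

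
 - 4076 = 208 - 4284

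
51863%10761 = 8819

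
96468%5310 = 888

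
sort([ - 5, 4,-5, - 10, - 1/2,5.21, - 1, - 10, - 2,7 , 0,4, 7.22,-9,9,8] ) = [ - 10, - 10, - 9, - 5,-5,-2, - 1, - 1/2,0,4,4,5.21,7, 7.22,8,9] 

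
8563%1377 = 301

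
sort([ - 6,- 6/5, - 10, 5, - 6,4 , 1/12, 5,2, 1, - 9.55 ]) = [-10,-9.55, - 6,  -  6, - 6/5,  1/12, 1,2,4, 5,5]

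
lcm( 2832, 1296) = 76464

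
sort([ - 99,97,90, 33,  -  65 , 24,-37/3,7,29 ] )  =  [ - 99 , -65 , - 37/3,7,24,29,  33,90,97]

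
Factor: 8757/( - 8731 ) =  - 3^2*7^1*139^1 * 8731^( - 1)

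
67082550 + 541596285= 608678835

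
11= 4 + 7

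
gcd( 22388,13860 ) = 4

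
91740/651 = 140 + 200/217 = 140.92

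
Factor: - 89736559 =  - 11^1*8157869^1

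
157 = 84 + 73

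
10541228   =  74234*142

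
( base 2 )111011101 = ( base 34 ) E1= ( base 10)477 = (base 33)ef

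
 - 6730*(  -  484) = 3257320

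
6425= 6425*1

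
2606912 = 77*33856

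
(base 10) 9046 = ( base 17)1e52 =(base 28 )bf2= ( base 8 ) 21526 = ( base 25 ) ebl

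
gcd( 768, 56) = 8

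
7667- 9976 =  - 2309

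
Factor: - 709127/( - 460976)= 2^(-4 )*47^( - 1) * 173^1* 613^(-1 ) *4099^1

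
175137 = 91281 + 83856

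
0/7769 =0 = 0.00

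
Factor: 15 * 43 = 3^1*5^1*43^1 = 645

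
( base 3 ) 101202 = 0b100100010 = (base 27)ak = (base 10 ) 290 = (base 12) 202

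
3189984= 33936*94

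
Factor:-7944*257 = -2041608 = -2^3*3^1*257^1*331^1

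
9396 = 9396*1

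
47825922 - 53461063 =-5635141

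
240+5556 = 5796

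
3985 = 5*797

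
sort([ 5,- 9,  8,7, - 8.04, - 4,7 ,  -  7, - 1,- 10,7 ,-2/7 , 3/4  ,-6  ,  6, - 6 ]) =[ - 10,- 9, - 8.04, - 7,  -  6, - 6 , - 4 , - 1,-2/7,3/4, 5,6, 7, 7, 7,8] 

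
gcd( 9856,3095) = 1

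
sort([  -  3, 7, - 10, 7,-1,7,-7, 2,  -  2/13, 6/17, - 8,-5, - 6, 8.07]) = [  -  10 ,-8,-7, - 6,-5, - 3,- 1, - 2/13,6/17,2,  7, 7, 7, 8.07 ] 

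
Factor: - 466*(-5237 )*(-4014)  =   - 2^2*3^2*223^1*233^1* 5237^1 = - 9795934188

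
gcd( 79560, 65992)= 8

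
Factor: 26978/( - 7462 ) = - 47/13 = -13^(- 1 )*47^1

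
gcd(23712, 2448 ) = 48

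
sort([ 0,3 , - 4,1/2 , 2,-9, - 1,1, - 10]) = [  -  10, - 9, - 4,  -  1, 0, 1/2,1,2 , 3] 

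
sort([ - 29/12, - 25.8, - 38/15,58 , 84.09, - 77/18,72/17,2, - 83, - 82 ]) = [ - 83, - 82 , - 25.8, - 77/18,-38/15 ,-29/12, 2 , 72/17,58,84.09 ]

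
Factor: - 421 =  - 421^1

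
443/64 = 443/64 = 6.92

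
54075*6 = 324450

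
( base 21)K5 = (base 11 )357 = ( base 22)j7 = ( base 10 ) 425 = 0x1a9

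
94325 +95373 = 189698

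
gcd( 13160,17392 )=8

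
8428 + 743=9171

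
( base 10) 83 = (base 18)4B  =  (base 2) 1010011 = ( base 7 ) 146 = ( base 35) 2D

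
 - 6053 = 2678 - 8731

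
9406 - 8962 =444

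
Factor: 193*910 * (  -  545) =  - 2^1*5^2*7^1*13^1*109^1*193^1 = - 95718350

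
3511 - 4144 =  - 633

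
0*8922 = 0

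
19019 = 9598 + 9421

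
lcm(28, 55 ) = 1540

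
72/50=36/25 = 1.44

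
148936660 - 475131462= - 326194802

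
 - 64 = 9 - 73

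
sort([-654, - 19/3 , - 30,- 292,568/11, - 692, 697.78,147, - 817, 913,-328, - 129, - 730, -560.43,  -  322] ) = [ - 817, - 730, - 692,-654, - 560.43, - 328 , - 322, - 292, - 129,-30 ,  -  19/3, 568/11, 147, 697.78,913]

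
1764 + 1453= 3217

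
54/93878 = 27/46939= 0.00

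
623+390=1013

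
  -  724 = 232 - 956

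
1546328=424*3647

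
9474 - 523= 8951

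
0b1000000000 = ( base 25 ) kc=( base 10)512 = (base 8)1000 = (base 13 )305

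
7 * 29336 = 205352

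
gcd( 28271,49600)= 1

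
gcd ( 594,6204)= 66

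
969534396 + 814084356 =1783618752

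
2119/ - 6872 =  - 2119/6872 = -0.31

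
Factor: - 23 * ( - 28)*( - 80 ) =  - 51520 = - 2^6*5^1*7^1 * 23^1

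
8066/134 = 60 + 13/67= 60.19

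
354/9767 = 354/9767 = 0.04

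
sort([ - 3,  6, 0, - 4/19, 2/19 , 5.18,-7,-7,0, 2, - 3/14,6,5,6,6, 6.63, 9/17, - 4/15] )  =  [-7,- 7,-3,-4/15, - 3/14,-4/19,0,0, 2/19,9/17, 2, 5,  5.18,6,6, 6 , 6, 6.63]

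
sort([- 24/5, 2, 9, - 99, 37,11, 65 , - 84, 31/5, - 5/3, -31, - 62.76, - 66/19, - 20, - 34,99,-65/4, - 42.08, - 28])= [ - 99,-84, - 62.76, -42.08, - 34, - 31, - 28 ,-20 , - 65/4, -24/5, - 66/19, - 5/3, 2,31/5,  9, 11, 37,  65,  99]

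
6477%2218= 2041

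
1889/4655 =1889/4655 = 0.41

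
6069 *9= 54621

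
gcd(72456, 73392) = 24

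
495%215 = 65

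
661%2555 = 661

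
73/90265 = 73/90265 =0.00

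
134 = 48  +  86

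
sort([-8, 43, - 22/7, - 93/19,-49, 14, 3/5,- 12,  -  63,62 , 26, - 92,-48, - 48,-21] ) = [ - 92,-63, - 49,-48, -48  , -21, - 12  ,  -  8,-93/19,-22/7, 3/5, 14, 26, 43 , 62 ] 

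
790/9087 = 790/9087 =0.09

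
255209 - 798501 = -543292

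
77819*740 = 57586060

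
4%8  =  4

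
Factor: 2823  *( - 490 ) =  - 1383270 = - 2^1 *3^1 * 5^1 * 7^2*941^1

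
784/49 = 16 = 16.00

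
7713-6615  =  1098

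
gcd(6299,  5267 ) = 1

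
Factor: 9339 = 3^1*11^1*283^1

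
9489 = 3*3163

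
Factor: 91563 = 3^1*23^1*1327^1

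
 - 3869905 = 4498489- 8368394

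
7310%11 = 6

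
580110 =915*634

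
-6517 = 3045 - 9562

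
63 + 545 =608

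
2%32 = 2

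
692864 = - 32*( - 21652 )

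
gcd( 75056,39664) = 16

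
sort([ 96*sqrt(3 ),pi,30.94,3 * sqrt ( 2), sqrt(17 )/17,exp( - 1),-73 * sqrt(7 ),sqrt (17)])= [-73 * sqrt(7 ), sqrt( 17 ) /17,  exp (-1),pi,  sqrt(17 ), 3*sqrt( 2),  30.94,  96*sqrt(3)]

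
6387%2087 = 126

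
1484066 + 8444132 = 9928198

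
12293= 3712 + 8581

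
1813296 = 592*3063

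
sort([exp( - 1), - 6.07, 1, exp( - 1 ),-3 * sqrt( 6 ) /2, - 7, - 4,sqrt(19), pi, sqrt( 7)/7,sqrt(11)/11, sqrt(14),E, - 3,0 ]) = [ - 7, - 6.07,- 4, - 3 *sqrt( 6) /2, -3,0,sqrt(11 )/11, exp( - 1), exp( - 1) , sqrt( 7)/7, 1, E, pi, sqrt(14 ), sqrt(19 ) ]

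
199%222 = 199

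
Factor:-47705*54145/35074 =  - 198691325/2698 = -2^(-1)*5^2*7^3*17^1 * 19^(  -  1 ) *29^1*47^1*71^( - 1)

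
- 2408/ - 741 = 3 + 185/741 = 3.25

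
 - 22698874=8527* (  -  2662)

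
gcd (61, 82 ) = 1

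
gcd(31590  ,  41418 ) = 702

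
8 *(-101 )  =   - 808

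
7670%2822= 2026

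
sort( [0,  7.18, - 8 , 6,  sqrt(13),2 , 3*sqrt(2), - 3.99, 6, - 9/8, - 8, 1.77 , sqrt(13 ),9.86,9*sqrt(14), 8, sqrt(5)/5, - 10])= [  -  10 , - 8,-8 , - 3.99 , - 9/8, 0 , sqrt( 5)/5, 1.77  ,  2, sqrt(13 ),sqrt( 13),3 * sqrt (2 ), 6,  6,7.18,  8,9.86 , 9 * sqrt( 14)]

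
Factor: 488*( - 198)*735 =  - 2^4*3^3*5^1*7^2*11^1*61^1=- 71018640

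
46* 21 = 966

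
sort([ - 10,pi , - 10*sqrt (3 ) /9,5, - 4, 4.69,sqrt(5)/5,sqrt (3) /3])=[ - 10, - 4, - 10*sqrt(3 ) /9, sqrt ( 5) /5,sqrt( 3 ) /3,pi,4.69 , 5]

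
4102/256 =16 + 3/128=16.02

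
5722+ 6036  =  11758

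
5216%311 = 240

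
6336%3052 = 232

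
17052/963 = 5684/321=17.71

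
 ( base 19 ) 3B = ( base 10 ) 68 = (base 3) 2112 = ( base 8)104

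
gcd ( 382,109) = 1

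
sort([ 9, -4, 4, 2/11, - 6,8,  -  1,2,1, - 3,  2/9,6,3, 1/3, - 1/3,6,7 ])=[ - 6,  -  4, - 3, - 1, - 1/3, 2/11,2/9,1/3,1,2, 3, 4, 6, 6,7, 8,9 ]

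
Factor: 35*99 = 3^2*5^1*7^1*11^1 = 3465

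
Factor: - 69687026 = -2^1*34843513^1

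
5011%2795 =2216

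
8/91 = 8/91 = 0.09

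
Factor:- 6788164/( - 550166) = 2^1*275083^( - 1 )*1697041^1 = 3394082/275083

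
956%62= 26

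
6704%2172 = 188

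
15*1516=22740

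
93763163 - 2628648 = 91134515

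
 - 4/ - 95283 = 4/95283 = 0.00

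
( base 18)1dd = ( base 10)571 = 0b1000111011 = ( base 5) 4241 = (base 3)210011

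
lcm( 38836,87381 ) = 349524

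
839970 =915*918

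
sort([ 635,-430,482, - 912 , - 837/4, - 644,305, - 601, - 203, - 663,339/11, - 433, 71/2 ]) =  [ - 912, -663,- 644, - 601, - 433, - 430,-837/4, - 203,339/11,71/2,305 , 482, 635 ]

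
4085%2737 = 1348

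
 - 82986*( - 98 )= 8132628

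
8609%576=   545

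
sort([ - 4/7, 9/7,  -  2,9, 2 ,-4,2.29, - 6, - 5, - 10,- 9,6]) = [- 10 ,  -  9,-6, - 5, - 4, - 2, - 4/7,9/7,2,2.29,6,9]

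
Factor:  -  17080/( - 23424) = 35/48 = 2^ ( - 4 ) * 3^(- 1)*5^1 * 7^1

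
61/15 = 4 + 1/15=4.07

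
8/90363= 8/90363 = 0.00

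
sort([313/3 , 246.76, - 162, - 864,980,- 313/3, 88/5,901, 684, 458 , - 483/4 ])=[ - 864 ,  -  162, - 483/4, - 313/3 , 88/5,313/3,246.76,458,  684, 901  ,  980]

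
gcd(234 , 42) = 6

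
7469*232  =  1732808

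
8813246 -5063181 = 3750065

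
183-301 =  - 118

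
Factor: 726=2^1*3^1*11^2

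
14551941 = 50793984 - 36242043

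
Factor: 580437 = 3^2 *11^2*13^1*41^1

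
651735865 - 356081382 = 295654483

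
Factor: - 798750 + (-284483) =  - 1083233=- 31^1*83^1*421^1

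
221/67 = 221/67 = 3.30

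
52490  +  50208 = 102698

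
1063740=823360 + 240380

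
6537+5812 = 12349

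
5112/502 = 2556/251 = 10.18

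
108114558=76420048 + 31694510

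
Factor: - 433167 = - 3^1*7^1*20627^1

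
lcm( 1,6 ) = 6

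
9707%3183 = 158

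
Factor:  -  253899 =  - 3^2*28211^1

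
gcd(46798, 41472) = 2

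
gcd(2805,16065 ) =255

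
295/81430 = 59/16286 = 0.00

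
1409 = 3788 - 2379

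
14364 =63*228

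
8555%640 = 235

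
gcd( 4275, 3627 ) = 9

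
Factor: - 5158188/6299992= - 1289547/1574998=-2^(-1)*3^3 * 7^1*683^(-1 )*1153^ (  -  1 ) * 6823^1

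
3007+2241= 5248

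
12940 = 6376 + 6564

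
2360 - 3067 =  - 707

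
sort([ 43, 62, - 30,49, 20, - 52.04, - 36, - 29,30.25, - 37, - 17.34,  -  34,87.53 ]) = [ - 52.04,-37 ,- 36, - 34, - 30, - 29, - 17.34, 20 , 30.25, 43,49, 62, 87.53] 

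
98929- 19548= 79381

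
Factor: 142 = 2^1*71^1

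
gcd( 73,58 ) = 1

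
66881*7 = 468167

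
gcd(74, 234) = 2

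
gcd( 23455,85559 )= 1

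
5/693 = 5/693 = 0.01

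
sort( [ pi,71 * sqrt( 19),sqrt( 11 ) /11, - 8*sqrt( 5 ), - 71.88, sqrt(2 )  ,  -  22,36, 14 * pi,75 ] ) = [ - 71.88, - 22, - 8*sqrt( 5 ), sqrt ( 11)/11,  sqrt ( 2),pi,36,14*pi,75 , 71 * sqrt ( 19)]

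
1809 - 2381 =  - 572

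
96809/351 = 96809/351=275.81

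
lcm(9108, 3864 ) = 127512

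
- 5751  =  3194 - 8945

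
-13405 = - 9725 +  - 3680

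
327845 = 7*46835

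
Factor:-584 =-2^3 * 73^1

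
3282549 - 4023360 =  - 740811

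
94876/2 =47438=47438.00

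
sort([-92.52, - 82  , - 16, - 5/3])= [ - 92.52,-82, - 16, - 5/3]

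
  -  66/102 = -11/17 =- 0.65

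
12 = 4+8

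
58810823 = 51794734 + 7016089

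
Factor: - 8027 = -23^1*349^1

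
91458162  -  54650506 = 36807656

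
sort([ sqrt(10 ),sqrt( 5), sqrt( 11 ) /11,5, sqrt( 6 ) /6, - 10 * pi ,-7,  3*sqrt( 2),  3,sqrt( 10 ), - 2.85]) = [ - 10 * pi, - 7,  -  2.85, sqrt( 11 )/11,  sqrt( 6 )/6, sqrt( 5), 3 , sqrt( 10 ), sqrt( 10 ),3*sqrt( 2), 5]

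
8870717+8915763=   17786480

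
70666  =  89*794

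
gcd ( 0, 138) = 138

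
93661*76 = 7118236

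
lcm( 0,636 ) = 0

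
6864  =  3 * 2288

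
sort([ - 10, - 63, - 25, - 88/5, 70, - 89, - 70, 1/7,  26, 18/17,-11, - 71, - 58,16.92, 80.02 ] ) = [-89, - 71, - 70, - 63, - 58,-25, - 88/5,-11,  -  10, 1/7, 18/17, 16.92,  26,70, 80.02]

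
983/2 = 491 + 1/2=491.50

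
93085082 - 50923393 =42161689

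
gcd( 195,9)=3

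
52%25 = 2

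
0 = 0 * 7861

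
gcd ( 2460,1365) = 15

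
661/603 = 661/603 = 1.10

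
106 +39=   145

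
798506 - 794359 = 4147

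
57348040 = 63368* 905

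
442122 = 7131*62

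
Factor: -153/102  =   - 2^( - 1)*3^1 = - 3/2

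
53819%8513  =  2741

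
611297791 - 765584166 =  - 154286375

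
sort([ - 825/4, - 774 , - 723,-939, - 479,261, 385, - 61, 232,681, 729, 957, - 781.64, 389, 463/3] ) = [ -939,-781.64,-774, - 723, - 479, - 825/4, - 61,463/3, 232,261  ,  385, 389, 681 , 729, 957] 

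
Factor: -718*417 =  - 299406 = - 2^1*3^1*139^1*359^1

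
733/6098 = 733/6098  =  0.12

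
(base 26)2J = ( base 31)29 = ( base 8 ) 107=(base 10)71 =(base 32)27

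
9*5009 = 45081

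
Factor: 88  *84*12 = 2^7*3^2*7^1*11^1= 88704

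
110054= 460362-350308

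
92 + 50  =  142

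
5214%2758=2456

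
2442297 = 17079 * 143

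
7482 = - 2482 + 9964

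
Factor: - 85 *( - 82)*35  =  243950 = 2^1 * 5^2*7^1* 17^1* 41^1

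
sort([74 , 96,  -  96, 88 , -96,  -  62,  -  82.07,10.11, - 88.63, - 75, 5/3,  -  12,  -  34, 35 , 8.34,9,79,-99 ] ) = [  -  99,  -  96,-96, - 88.63, - 82.07, - 75, - 62,-34, - 12,  5/3, 8.34, 9, 10.11, 35,74,79,88, 96]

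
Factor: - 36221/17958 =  - 2^ (- 1 ) *3^( -1 ) * 29^1 * 41^ ( - 1)*73^( - 1)*1249^1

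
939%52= 3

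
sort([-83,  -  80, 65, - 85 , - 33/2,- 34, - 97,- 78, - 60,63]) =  [- 97, - 85, - 83, - 80, - 78 , - 60, - 34, - 33/2,63,  65] 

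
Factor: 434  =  2^1*7^1 * 31^1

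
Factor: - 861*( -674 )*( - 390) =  - 2^2 * 3^2*5^1 * 7^1*  13^1*41^1*337^1 = - 226322460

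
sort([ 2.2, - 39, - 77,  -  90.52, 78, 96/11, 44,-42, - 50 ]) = [ - 90.52,-77,  -  50, - 42 , - 39, 2.2,  96/11 , 44,  78]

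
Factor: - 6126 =-2^1 * 3^1*1021^1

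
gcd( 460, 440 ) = 20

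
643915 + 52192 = 696107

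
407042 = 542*751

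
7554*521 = 3935634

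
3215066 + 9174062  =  12389128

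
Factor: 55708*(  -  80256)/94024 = - 558862656/11753 = - 2^6*3^1 * 7^(-1)*11^1*19^2*23^( - 1)*73^ ( - 1)*733^1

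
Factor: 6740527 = 71^1* 139^1*683^1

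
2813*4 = 11252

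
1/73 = 1/73 = 0.01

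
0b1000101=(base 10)69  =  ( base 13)54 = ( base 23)30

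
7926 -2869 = 5057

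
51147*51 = 2608497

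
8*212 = 1696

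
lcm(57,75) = 1425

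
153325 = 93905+59420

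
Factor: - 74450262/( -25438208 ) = 37225131/12719104 = 2^( - 10) * 3^1*12421^( - 1 ) * 12408377^1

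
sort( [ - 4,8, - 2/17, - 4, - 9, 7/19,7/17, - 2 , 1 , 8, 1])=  [ - 9, - 4, - 4, - 2,- 2/17,7/19, 7/17, 1, 1 , 8, 8 ]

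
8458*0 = 0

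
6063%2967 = 129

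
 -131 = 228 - 359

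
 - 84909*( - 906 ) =76927554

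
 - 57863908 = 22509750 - 80373658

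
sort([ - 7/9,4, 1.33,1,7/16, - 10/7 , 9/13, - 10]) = [ - 10 , - 10/7, - 7/9,7/16,9/13,1,1.33, 4]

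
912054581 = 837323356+74731225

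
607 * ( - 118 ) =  - 71626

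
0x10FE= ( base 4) 1003332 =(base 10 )4350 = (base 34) 3PW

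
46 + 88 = 134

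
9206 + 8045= 17251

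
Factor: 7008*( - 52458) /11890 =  - 2^5*3^2*5^(-1)*7^1*29^( -1)*41^(-1)*73^1*1249^1=   - 183812832/5945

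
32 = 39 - 7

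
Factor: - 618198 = - 2^1*3^1*7^1*41^1 * 359^1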